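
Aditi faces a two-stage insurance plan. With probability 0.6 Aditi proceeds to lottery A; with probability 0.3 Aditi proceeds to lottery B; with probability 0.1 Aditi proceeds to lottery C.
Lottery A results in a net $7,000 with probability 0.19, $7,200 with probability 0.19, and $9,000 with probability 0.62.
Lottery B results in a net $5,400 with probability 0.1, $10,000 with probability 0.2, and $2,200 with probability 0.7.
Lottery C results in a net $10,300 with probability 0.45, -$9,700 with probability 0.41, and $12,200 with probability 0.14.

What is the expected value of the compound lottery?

$6,427.40

EV(A) = 0.19 × 7000 + 0.19 × 7200 + 0.62 × 9000 = 1330 + 1368 + 5580 = 8278
EV(B) = 0.1 × 5400 + 0.2 × 10000 + 0.7 × 2200 = 540 + 2000 + 1540 = 4080
EV(C) = 0.45 × 10300 + 0.41 × (-9700) + 0.14 × 12200 = 4635 − 3977 + 1708 = 2366
Overall = 0.6 × 8278 + 0.3 × 4080 + 0.1 × 2366 = 4966.8 + 1224 + 236.6 = 6427.4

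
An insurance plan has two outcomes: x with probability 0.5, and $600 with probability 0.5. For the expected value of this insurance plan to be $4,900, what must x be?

x = $9,200

0.5·x + 0.5·600 = 4900
0.5·x = 4900 − 300 = 4600
x = 4600 / 0.5 = 9200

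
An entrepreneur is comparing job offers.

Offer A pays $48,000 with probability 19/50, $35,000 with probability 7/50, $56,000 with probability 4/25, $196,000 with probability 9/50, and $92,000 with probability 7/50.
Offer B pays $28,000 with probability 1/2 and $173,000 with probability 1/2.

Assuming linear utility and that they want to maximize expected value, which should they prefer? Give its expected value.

Offer A = 19/50 × 48000 + 7/50 × 35000 + 4/25 × 56000 + 9/50 × 196000 + 7/50 × 92000 = 18240 + 4900 + 8960 + 35280 + 12880 = 80260
Offer B = 1/2 × 28000 + 1/2 × 173000 = 14000 + 86500 = 100500

Offer B ($100,500)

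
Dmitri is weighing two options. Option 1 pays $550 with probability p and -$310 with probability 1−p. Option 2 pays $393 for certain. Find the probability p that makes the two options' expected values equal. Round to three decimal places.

p = 0.817

p·550 + (1−p)·(-310) = 393
860p − 310 = 393
p = (393 + 310) / 860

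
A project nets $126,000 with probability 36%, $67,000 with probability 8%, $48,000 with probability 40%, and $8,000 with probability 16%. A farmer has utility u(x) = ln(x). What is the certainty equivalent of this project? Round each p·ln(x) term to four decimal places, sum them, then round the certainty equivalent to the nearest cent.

$52,391.52

E[u] = 0.36·ln(126000) + 0.08·ln(67000) + 0.4·ln(48000) + 0.16·ln(8000) = 4.2279 + 0.8890 + 4.3116 + 1.4380 = 10.8665
CE = e^10.8665 ≈ 52391.52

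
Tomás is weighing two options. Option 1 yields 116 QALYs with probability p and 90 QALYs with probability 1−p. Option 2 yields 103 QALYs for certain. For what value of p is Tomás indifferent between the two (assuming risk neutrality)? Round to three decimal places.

p = 0.500

p·116 + (1−p)·90 = 103
26p + 90 = 103
p = (103 − 90) / 26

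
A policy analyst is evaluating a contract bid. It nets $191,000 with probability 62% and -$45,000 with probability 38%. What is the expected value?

$101,320

EV = 0.62 × 191000 + 0.38 × (-45000) = 118420 − 17100 = 101320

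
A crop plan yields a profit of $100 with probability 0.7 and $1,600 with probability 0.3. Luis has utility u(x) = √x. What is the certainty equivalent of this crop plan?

E[u] = 0.7·√100 + 0.3·√1600 = 0.7·10 + 0.3·40 = 19
CE = (19)² = 361

$361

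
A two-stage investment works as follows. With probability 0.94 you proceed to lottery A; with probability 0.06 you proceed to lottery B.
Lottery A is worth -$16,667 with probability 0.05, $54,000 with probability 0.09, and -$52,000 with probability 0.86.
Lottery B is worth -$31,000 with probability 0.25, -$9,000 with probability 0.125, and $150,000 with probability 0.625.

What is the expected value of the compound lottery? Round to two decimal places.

EV(A) = 0.05 × (-16667) + 0.09 × 54000 + 0.86 × (-52000) = -833.35 + 4860 − 44720 = -40693.35
EV(B) = 0.25 × (-31000) + 0.125 × (-9000) + 0.625 × 150000 = -7750 − 1125 + 93750 = 84875
Overall = 0.94 × (-40693.35) + 0.06 × 84875 = -38251.749 + 5092.5 = -33159.249

-$33,159.25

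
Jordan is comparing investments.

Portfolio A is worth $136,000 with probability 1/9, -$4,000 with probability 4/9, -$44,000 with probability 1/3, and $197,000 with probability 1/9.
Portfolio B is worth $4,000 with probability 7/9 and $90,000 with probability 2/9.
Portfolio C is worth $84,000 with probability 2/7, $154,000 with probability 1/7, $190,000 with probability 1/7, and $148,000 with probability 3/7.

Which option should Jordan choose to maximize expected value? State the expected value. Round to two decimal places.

Portfolio A = 1/9 × 136000 + 4/9 × (-4000) + 1/3 × (-44000) + 1/9 × 197000 = 15111.1111 − 1777.7778 − 14666.6667 + 21888.8889 = 20555.5556
Portfolio B = 7/9 × 4000 + 2/9 × 90000 = 3111.1111 + 20000 = 23111.1111
Portfolio C = 2/7 × 84000 + 1/7 × 154000 + 1/7 × 190000 + 3/7 × 148000 = 24000 + 22000 + 27142.8571 + 63428.5714 = 136571.4286

Portfolio C ($136,571.43)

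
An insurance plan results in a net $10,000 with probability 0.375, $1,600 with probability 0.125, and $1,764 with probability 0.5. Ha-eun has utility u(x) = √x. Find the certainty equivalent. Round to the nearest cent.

$4,032.25

E[u] = 0.375·√10000 + 0.125·√1600 + 0.5·√1764 = 0.375·100 + 0.125·40 + 0.5·42 = 63.5
CE = (63.5)² = 4032.25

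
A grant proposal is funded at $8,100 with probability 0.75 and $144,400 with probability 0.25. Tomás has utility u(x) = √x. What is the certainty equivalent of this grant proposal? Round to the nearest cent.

$26,406.25

E[u] = 0.75·√8100 + 0.25·√144400 = 0.75·90 + 0.25·380 = 162.5
CE = (162.5)² = 26406.25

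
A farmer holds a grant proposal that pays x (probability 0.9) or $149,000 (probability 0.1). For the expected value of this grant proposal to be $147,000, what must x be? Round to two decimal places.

x = $146,777.78

0.9·x + 0.1·149000 = 147000
0.9·x = 147000 − 14900 = 132100
x = 132100 / 0.9 = 146777.7778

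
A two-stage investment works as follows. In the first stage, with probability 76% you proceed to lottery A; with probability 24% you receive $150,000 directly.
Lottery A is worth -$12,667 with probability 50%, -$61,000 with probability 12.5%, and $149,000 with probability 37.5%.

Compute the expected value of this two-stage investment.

EV(A) = 0.5 × (-12667) + 0.125 × (-61000) + 0.375 × 149000 = -6333.5 − 7625 + 55875 = 41916.5
Branch B: 150000 (certain)
Overall = 0.76 × 41916.5 + 0.24 × 150000 = 31856.54 + 36000 = 67856.54

$67,856.54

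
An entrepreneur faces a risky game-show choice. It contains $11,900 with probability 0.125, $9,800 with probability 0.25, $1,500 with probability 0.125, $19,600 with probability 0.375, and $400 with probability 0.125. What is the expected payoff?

EV = 0.125 × 11900 + 0.25 × 9800 + 0.125 × 1500 + 0.375 × 19600 + 0.125 × 400 = 1487.5 + 2450 + 187.5 + 7350 + 50 = 11525

$11,525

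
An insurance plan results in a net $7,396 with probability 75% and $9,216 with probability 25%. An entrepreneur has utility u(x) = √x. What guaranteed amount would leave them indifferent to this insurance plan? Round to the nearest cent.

$7,832.25

E[u] = 0.75·√7396 + 0.25·√9216 = 0.75·86 + 0.25·96 = 88.5
CE = (88.5)² = 7832.25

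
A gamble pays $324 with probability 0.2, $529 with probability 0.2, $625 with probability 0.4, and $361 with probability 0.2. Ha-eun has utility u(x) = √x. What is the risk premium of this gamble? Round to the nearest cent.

E[u] = 0.2·√324 + 0.2·√529 + 0.4·√625 + 0.2·√361 = 0.2·18 + 0.2·23 + 0.4·25 + 0.2·19 = 22
CE = (22)² = 484
Risk premium = EV − CE = 492.8 − 484 = 8.8

$8.80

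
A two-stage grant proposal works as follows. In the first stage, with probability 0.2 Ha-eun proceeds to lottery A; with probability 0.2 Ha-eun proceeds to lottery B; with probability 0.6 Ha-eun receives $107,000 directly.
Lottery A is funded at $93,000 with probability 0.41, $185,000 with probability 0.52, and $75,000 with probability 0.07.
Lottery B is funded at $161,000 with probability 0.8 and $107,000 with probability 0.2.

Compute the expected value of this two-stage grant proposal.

$122,156

EV(A) = 0.41 × 93000 + 0.52 × 185000 + 0.07 × 75000 = 38130 + 96200 + 5250 = 139580
EV(B) = 0.8 × 161000 + 0.2 × 107000 = 128800 + 21400 = 150200
Branch C: 107000 (certain)
Overall = 0.2 × 139580 + 0.2 × 150200 + 0.6 × 107000 = 27916 + 30040 + 64200 = 122156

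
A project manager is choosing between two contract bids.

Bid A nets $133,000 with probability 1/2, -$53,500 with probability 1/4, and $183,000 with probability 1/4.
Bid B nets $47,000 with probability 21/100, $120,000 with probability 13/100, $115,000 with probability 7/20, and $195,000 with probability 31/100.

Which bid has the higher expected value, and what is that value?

Bid B ($126,170)

Bid A = 1/2 × 133000 + 1/4 × (-53500) + 1/4 × 183000 = 66500 − 13375 + 45750 = 98875
Bid B = 21/100 × 47000 + 13/100 × 120000 + 7/20 × 115000 + 31/100 × 195000 = 9870 + 15600 + 40250 + 60450 = 126170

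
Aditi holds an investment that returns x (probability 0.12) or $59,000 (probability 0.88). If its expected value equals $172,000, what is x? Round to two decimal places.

0.12·x + 0.88·59000 = 172000
0.12·x = 172000 − 51920 = 120080
x = 120080 / 0.12 = 1000666.6667

x = $1,000,666.67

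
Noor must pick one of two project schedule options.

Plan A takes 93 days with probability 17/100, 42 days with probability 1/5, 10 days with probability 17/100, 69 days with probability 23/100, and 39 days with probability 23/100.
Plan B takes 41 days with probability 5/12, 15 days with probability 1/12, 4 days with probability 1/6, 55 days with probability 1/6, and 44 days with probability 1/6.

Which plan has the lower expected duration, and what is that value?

Plan A = 17/100 × 93 + 1/5 × 42 + 17/100 × 10 + 23/100 × 69 + 23/100 × 39 = 15.81 + 8.4 + 1.7 + 15.87 + 8.97 = 50.75
Plan B = 5/12 × 41 + 1/12 × 15 + 1/6 × 4 + 1/6 × 55 + 1/6 × 44 = 17.0833 + 1.25 + 0.6667 + 9.1667 + 7.3333 = 35.5

Plan B (35.5 days)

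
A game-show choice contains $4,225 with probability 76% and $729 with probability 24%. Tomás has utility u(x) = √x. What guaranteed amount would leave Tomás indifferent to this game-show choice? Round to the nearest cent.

$3,122.57

E[u] = 0.76·√4225 + 0.24·√729 = 0.76·65 + 0.24·27 = 55.88
CE = (55.88)² = 3122.5744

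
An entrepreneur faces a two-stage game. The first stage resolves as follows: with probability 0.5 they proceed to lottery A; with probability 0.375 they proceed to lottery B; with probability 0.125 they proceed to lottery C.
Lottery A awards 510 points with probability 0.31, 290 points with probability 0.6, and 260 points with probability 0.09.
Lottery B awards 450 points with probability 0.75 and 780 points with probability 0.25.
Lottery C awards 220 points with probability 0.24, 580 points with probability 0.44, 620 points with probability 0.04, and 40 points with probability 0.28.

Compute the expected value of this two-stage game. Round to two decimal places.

EV(A) = 0.31 × 510 + 0.6 × 290 + 0.09 × 260 = 158.1 + 174 + 23.4 = 355.5
EV(B) = 0.75 × 450 + 0.25 × 780 = 337.5 + 195 = 532.5
EV(C) = 0.24 × 220 + 0.44 × 580 + 0.04 × 620 + 0.28 × 40 = 52.8 + 255.2 + 24.8 + 11.2 = 344
Overall = 0.5 × 355.5 + 0.375 × 532.5 + 0.125 × 344 = 177.75 + 199.6875 + 43 = 420.4375

420.44 points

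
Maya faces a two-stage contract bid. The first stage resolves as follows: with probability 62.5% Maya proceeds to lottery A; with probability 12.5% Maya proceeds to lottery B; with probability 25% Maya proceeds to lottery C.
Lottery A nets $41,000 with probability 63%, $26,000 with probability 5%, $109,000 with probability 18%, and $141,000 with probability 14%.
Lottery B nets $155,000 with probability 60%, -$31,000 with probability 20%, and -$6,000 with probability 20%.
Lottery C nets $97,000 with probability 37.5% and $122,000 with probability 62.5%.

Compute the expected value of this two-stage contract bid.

$80,412.50

EV(A) = 0.63 × 41000 + 0.05 × 26000 + 0.18 × 109000 + 0.14 × 141000 = 25830 + 1300 + 19620 + 19740 = 66490
EV(B) = 0.6 × 155000 + 0.2 × (-31000) + 0.2 × (-6000) = 93000 − 6200 − 1200 = 85600
EV(C) = 0.375 × 97000 + 0.625 × 122000 = 36375 + 76250 = 112625
Overall = 0.625 × 66490 + 0.125 × 85600 + 0.25 × 112625 = 41556.25 + 10700 + 28156.25 = 80412.5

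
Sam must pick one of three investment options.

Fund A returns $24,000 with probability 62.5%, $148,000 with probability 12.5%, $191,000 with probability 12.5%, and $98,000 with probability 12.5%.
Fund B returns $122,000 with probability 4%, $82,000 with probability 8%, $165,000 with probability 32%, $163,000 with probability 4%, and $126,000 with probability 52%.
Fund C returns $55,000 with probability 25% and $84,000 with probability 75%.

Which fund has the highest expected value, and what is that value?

Fund A = 0.625 × 24000 + 0.125 × 148000 + 0.125 × 191000 + 0.125 × 98000 = 15000 + 18500 + 23875 + 12250 = 69625
Fund B = 0.04 × 122000 + 0.08 × 82000 + 0.32 × 165000 + 0.04 × 163000 + 0.52 × 126000 = 4880 + 6560 + 52800 + 6520 + 65520 = 136280
Fund C = 0.25 × 55000 + 0.75 × 84000 = 13750 + 63000 = 76750

Fund B ($136,280)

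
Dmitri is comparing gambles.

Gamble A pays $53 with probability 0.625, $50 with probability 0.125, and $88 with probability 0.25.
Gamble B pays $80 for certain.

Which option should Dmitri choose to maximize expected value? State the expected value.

Gamble B ($80)

Gamble A = 0.625 × 53 + 0.125 × 50 + 0.25 × 88 = 33.125 + 6.25 + 22 = 61.375
Gamble B: 80 (certain)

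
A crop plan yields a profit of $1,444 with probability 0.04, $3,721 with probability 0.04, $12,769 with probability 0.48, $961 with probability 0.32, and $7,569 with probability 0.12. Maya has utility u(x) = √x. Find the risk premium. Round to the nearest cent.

E[u] = 0.04·√1444 + 0.04·√3721 + 0.48·√12769 + 0.32·√961 + 0.12·√7569 = 0.04·38 + 0.04·61 + 0.48·113 + 0.32·31 + 0.12·87 = 78.56
CE = (78.56)² = 6171.6736
Risk premium = EV − CE = 7551.52 − 6171.6736 = 1379.8464

$1,379.85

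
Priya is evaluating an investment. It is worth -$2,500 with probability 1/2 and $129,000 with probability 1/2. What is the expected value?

$63,250

EV = 1/2 × (-2500) + 1/2 × 129000 = -1250 + 64500 = 63250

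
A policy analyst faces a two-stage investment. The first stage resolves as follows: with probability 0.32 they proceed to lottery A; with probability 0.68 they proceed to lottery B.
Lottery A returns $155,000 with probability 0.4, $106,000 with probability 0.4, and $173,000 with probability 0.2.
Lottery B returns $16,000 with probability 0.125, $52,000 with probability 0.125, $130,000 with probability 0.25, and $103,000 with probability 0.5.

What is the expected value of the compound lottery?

$107,380

EV(A) = 0.4 × 155000 + 0.4 × 106000 + 0.2 × 173000 = 62000 + 42400 + 34600 = 139000
EV(B) = 0.125 × 16000 + 0.125 × 52000 + 0.25 × 130000 + 0.5 × 103000 = 2000 + 6500 + 32500 + 51500 = 92500
Overall = 0.32 × 139000 + 0.68 × 92500 = 44480 + 62900 = 107380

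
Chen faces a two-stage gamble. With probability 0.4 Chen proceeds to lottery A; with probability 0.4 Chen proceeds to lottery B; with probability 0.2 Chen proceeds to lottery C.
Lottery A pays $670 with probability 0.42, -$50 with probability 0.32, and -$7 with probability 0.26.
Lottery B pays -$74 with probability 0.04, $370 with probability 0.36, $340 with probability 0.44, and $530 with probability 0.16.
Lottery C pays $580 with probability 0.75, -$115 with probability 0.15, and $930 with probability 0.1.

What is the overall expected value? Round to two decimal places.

EV(A) = 0.42 × 670 + 0.32 × (-50) + 0.26 × (-7) = 281.4 − 16 − 1.82 = 263.58
EV(B) = 0.04 × (-74) + 0.36 × 370 + 0.44 × 340 + 0.16 × 530 = -2.96 + 133.2 + 149.6 + 84.8 = 364.64
EV(C) = 0.75 × 580 + 0.15 × (-115) + 0.1 × 930 = 435 − 17.25 + 93 = 510.75
Overall = 0.4 × 263.58 + 0.4 × 364.64 + 0.2 × 510.75 = 105.432 + 145.856 + 102.15 = 353.438

$353.44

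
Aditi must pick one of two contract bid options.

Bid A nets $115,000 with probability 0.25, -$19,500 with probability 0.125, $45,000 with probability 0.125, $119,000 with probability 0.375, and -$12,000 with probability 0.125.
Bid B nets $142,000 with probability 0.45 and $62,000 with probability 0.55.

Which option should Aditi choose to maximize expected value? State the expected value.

Bid A = 0.25 × 115000 + 0.125 × (-19500) + 0.125 × 45000 + 0.375 × 119000 + 0.125 × (-12000) = 28750 − 2437.5 + 5625 + 44625 − 1500 = 75062.5
Bid B = 0.45 × 142000 + 0.55 × 62000 = 63900 + 34100 = 98000

Bid B ($98,000)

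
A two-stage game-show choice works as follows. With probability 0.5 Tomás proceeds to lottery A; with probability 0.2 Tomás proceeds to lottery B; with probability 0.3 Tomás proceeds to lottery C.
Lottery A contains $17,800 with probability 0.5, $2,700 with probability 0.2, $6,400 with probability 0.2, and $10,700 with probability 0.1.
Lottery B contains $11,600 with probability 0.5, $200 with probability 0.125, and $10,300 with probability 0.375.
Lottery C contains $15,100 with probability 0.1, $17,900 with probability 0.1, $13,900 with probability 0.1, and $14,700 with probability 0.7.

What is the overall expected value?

EV(A) = 0.5 × 17800 + 0.2 × 2700 + 0.2 × 6400 + 0.1 × 10700 = 8900 + 540 + 1280 + 1070 = 11790
EV(B) = 0.5 × 11600 + 0.125 × 200 + 0.375 × 10300 = 5800 + 25 + 3862.5 = 9687.5
EV(C) = 0.1 × 15100 + 0.1 × 17900 + 0.1 × 13900 + 0.7 × 14700 = 1510 + 1790 + 1390 + 10290 = 14980
Overall = 0.5 × 11790 + 0.2 × 9687.5 + 0.3 × 14980 = 5895 + 1937.5 + 4494 = 12326.5

$12,326.50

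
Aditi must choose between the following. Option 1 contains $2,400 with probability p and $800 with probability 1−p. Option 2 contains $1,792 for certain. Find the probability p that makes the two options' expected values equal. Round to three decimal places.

p·2400 + (1−p)·800 = 1792
1600p + 800 = 1792
p = (1792 − 800) / 1600

p = 0.620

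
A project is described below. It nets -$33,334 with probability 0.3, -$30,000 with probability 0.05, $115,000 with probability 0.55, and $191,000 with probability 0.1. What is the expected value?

$70,849.80

EV = 0.3 × (-33334) + 0.05 × (-30000) + 0.55 × 115000 + 0.1 × 191000 = -10000.2 − 1500 + 63250 + 19100 = 70849.8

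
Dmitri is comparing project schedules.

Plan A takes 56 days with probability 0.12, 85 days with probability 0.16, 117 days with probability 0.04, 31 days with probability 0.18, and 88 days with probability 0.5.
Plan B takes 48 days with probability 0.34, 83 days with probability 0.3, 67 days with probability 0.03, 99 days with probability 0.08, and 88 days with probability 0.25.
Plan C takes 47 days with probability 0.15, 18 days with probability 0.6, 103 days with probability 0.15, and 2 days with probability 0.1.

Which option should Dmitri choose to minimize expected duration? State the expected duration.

Plan C (33.5 days)

Plan A = 0.12 × 56 + 0.16 × 85 + 0.04 × 117 + 0.18 × 31 + 0.5 × 88 = 6.72 + 13.6 + 4.68 + 5.58 + 44 = 74.58
Plan B = 0.34 × 48 + 0.3 × 83 + 0.03 × 67 + 0.08 × 99 + 0.25 × 88 = 16.32 + 24.9 + 2.01 + 7.92 + 22 = 73.15
Plan C = 0.15 × 47 + 0.6 × 18 + 0.15 × 103 + 0.1 × 2 = 7.05 + 10.8 + 15.45 + 0.2 = 33.5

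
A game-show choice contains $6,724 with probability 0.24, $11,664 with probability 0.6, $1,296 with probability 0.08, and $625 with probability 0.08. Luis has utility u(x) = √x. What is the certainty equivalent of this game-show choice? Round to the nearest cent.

E[u] = 0.24·√6724 + 0.6·√11664 + 0.08·√1296 + 0.08·√625 = 0.24·82 + 0.6·108 + 0.08·36 + 0.08·25 = 89.36
CE = (89.36)² = 7985.2096

$7,985.21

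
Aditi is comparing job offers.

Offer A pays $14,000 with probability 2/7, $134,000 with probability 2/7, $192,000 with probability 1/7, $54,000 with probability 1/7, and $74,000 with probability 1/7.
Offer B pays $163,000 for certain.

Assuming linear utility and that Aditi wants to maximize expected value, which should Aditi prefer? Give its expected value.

Offer B ($163,000)

Offer A = 2/7 × 14000 + 2/7 × 134000 + 1/7 × 192000 + 1/7 × 54000 + 1/7 × 74000 = 4000 + 38285.7143 + 27428.5714 + 7714.2857 + 10571.4286 = 88000
Offer B: 163000 (certain)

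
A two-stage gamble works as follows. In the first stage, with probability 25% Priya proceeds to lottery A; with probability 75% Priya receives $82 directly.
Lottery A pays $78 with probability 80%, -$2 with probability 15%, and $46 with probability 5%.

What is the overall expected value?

$77.60

EV(A) = 0.8 × 78 + 0.15 × (-2) + 0.05 × 46 = 62.4 − 0.3 + 2.3 = 64.4
Branch B: 82 (certain)
Overall = 0.25 × 64.4 + 0.75 × 82 = 16.1 + 61.5 = 77.6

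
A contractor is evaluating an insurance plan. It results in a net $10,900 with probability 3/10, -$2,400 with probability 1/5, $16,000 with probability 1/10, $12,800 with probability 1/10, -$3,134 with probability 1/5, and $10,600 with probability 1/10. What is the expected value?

$6,103.20

EV = 3/10 × 10900 + 1/5 × (-2400) + 1/10 × 16000 + 1/10 × 12800 + 1/5 × (-3134) + 1/10 × 10600 = 3270 − 480 + 1600 + 1280 − 626.8 + 1060 = 6103.2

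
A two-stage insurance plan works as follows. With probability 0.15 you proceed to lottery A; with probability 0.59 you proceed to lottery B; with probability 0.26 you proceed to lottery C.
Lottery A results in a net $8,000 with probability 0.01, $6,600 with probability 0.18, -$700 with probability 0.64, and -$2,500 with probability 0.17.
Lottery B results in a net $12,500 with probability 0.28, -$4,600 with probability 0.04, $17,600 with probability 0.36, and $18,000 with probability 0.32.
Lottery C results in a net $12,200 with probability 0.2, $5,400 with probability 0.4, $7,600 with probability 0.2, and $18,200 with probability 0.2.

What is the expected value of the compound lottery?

$11,689.93

EV(A) = 0.01 × 8000 + 0.18 × 6600 + 0.64 × (-700) + 0.17 × (-2500) = 80 + 1188 − 448 − 425 = 395
EV(B) = 0.28 × 12500 + 0.04 × (-4600) + 0.36 × 17600 + 0.32 × 18000 = 3500 − 184 + 6336 + 5760 = 15412
EV(C) = 0.2 × 12200 + 0.4 × 5400 + 0.2 × 7600 + 0.2 × 18200 = 2440 + 2160 + 1520 + 3640 = 9760
Overall = 0.15 × 395 + 0.59 × 15412 + 0.26 × 9760 = 59.25 + 9093.08 + 2537.6 = 11689.93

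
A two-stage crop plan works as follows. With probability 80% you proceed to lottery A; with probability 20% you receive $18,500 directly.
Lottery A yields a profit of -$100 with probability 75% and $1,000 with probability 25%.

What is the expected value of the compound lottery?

EV(A) = 0.75 × (-100) + 0.25 × 1000 = -75 + 250 = 175
Branch B: 18500 (certain)
Overall = 0.8 × 175 + 0.2 × 18500 = 140 + 3700 = 3840

$3,840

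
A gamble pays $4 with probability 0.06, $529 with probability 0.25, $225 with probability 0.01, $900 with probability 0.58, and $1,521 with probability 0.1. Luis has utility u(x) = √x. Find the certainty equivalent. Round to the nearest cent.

E[u] = 0.06·√4 + 0.25·√529 + 0.01·√225 + 0.58·√900 + 0.1·√1521 = 0.06·2 + 0.25·23 + 0.01·15 + 0.58·30 + 0.1·39 = 27.32
CE = (27.32)² = 746.3824

$746.38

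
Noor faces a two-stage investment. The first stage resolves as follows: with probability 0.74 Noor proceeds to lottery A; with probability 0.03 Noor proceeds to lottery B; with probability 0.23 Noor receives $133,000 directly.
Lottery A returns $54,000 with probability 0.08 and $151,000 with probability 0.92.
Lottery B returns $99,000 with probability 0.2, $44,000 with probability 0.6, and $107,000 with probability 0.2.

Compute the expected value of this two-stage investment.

$138,615.60

EV(A) = 0.08 × 54000 + 0.92 × 151000 = 4320 + 138920 = 143240
EV(B) = 0.2 × 99000 + 0.6 × 44000 + 0.2 × 107000 = 19800 + 26400 + 21400 = 67600
Branch C: 133000 (certain)
Overall = 0.74 × 143240 + 0.03 × 67600 + 0.23 × 133000 = 105997.6 + 2028 + 30590 = 138615.6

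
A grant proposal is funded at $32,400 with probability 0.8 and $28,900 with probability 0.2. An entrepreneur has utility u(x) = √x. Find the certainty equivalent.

E[u] = 0.8·√32400 + 0.2·√28900 = 0.8·180 + 0.2·170 = 178
CE = (178)² = 31684

$31,684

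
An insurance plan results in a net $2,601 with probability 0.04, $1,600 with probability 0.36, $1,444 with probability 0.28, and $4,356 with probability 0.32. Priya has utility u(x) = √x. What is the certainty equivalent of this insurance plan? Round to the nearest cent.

E[u] = 0.04·√2601 + 0.36·√1600 + 0.28·√1444 + 0.32·√4356 = 0.04·51 + 0.36·40 + 0.28·38 + 0.32·66 = 48.2
CE = (48.2)² = 2323.24

$2,323.24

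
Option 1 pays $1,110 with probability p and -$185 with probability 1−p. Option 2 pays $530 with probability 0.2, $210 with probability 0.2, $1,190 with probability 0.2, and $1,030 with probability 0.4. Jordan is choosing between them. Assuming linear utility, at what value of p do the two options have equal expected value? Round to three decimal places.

EV(Option 2) = 0.2 × 530 + 0.2 × 210 + 0.2 × 1190 + 0.4 × 1030 = 106 + 42 + 238 + 412 = 798
p·1110 + (1−p)·(-185) = 798
1295p − 185 = 798
p = (798 + 185) / 1295

p = 0.759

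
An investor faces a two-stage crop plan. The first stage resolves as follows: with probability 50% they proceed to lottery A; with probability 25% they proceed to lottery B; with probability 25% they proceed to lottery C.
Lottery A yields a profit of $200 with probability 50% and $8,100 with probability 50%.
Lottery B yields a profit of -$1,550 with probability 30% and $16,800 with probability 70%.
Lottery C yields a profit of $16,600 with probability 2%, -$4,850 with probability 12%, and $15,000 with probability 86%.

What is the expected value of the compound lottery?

EV(A) = 0.5 × 200 + 0.5 × 8100 = 100 + 4050 = 4150
EV(B) = 0.3 × (-1550) + 0.7 × 16800 = -465 + 11760 = 11295
EV(C) = 0.02 × 16600 + 0.12 × (-4850) + 0.86 × 15000 = 332 − 582 + 12900 = 12650
Overall = 0.5 × 4150 + 0.25 × 11295 + 0.25 × 12650 = 2075 + 2823.75 + 3162.5 = 8061.25

$8,061.25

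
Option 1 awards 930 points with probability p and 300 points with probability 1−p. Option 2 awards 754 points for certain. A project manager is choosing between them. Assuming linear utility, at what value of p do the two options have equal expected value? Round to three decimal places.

p·930 + (1−p)·300 = 754
630p + 300 = 754
p = (754 − 300) / 630

p = 0.721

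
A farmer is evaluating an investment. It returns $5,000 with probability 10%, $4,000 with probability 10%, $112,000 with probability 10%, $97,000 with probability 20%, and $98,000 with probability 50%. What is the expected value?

EV = 0.1 × 5000 + 0.1 × 4000 + 0.1 × 112000 + 0.2 × 97000 + 0.5 × 98000 = 500 + 400 + 11200 + 19400 + 49000 = 80500

$80,500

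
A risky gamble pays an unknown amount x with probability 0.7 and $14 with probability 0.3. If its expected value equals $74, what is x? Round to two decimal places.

0.7·x + 0.3·14 = 74
0.7·x = 74 − 4.2 = 69.8
x = 69.8 / 0.7 = 99.7143

x = $99.71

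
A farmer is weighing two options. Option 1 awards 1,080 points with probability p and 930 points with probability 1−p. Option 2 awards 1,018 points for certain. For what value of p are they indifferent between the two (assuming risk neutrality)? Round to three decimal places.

p·1080 + (1−p)·930 = 1018
150p + 930 = 1018
p = (1018 − 930) / 150

p = 0.587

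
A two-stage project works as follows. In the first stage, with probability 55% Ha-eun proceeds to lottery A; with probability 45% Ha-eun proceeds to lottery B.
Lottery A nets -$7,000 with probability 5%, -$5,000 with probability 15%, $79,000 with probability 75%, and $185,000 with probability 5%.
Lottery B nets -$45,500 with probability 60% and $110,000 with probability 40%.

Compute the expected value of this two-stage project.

EV(A) = 0.05 × (-7000) + 0.15 × (-5000) + 0.75 × 79000 + 0.05 × 185000 = -350 − 750 + 59250 + 9250 = 67400
EV(B) = 0.6 × (-45500) + 0.4 × 110000 = -27300 + 44000 = 16700
Overall = 0.55 × 67400 + 0.45 × 16700 = 37070 + 7515 = 44585

$44,585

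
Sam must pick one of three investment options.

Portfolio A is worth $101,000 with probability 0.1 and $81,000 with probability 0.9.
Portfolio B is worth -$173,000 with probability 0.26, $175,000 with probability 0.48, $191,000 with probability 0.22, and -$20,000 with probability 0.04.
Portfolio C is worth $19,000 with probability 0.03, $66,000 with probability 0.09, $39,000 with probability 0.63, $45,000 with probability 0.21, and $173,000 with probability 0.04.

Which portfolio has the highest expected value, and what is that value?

Portfolio A ($83,000)

Portfolio A = 0.1 × 101000 + 0.9 × 81000 = 10100 + 72900 = 83000
Portfolio B = 0.26 × (-173000) + 0.48 × 175000 + 0.22 × 191000 + 0.04 × (-20000) = -44980 + 84000 + 42020 − 800 = 80240
Portfolio C = 0.03 × 19000 + 0.09 × 66000 + 0.63 × 39000 + 0.21 × 45000 + 0.04 × 173000 = 570 + 5940 + 24570 + 9450 + 6920 = 47450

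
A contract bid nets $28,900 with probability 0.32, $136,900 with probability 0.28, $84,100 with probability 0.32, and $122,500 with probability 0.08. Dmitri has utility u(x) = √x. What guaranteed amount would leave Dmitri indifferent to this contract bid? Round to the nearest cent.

E[u] = 0.32·√28900 + 0.28·√136900 + 0.32·√84100 + 0.08·√122500 = 0.32·170 + 0.28·370 + 0.32·290 + 0.08·350 = 278.8
CE = (278.8)² = 77729.44

$77,729.44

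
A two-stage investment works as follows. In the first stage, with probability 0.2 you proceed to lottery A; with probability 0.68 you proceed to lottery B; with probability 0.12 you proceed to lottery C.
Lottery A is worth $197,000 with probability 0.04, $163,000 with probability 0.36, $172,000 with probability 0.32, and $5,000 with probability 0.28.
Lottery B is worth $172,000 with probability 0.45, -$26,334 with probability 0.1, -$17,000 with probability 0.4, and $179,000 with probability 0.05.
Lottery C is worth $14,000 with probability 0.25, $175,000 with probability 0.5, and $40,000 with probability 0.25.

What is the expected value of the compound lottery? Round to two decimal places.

$89,023.29

EV(A) = 0.04 × 197000 + 0.36 × 163000 + 0.32 × 172000 + 0.28 × 5000 = 7880 + 58680 + 55040 + 1400 = 123000
EV(B) = 0.45 × 172000 + 0.1 × (-26334) + 0.4 × (-17000) + 0.05 × 179000 = 77400 − 2633.4 − 6800 + 8950 = 76916.6
EV(C) = 0.25 × 14000 + 0.5 × 175000 + 0.25 × 40000 = 3500 + 87500 + 10000 = 101000
Overall = 0.2 × 123000 + 0.68 × 76916.6 + 0.12 × 101000 = 24600 + 52303.288 + 12120 = 89023.288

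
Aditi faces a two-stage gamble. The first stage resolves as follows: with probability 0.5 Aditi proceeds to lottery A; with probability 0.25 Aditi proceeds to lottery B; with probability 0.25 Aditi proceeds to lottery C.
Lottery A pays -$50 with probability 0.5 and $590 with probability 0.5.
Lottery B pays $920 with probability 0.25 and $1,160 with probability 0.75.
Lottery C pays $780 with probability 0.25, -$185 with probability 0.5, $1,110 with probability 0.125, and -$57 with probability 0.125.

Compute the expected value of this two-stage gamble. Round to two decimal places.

$468.53

EV(A) = 0.5 × (-50) + 0.5 × 590 = -25 + 295 = 270
EV(B) = 0.25 × 920 + 0.75 × 1160 = 230 + 870 = 1100
EV(C) = 0.25 × 780 + 0.5 × (-185) + 0.125 × 1110 + 0.125 × (-57) = 195 − 92.5 + 138.75 − 7.125 = 234.125
Overall = 0.5 × 270 + 0.25 × 1100 + 0.25 × 234.125 = 135 + 275 + 58.53125 = 468.53125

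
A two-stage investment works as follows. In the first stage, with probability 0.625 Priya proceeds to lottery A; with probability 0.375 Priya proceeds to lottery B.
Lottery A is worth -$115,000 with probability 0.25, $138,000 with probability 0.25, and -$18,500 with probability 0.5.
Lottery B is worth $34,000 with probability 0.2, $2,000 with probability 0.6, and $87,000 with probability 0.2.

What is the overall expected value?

EV(A) = 0.25 × (-115000) + 0.25 × 138000 + 0.5 × (-18500) = -28750 + 34500 − 9250 = -3500
EV(B) = 0.2 × 34000 + 0.6 × 2000 + 0.2 × 87000 = 6800 + 1200 + 17400 = 25400
Overall = 0.625 × (-3500) + 0.375 × 25400 = -2187.5 + 9525 = 7337.5

$7,337.50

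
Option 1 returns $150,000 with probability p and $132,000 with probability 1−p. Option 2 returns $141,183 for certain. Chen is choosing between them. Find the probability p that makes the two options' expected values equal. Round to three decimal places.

p = 0.510

p·150000 + (1−p)·132000 = 141183
18000p + 132000 = 141183
p = (141183 − 132000) / 18000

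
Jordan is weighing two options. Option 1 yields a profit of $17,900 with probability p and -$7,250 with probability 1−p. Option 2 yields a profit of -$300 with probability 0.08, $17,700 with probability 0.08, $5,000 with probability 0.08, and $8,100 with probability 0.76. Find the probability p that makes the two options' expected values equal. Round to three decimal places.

p = 0.604

EV(Option 2) = 0.08 × (-300) + 0.08 × 17700 + 0.08 × 5000 + 0.76 × 8100 = -24 + 1416 + 400 + 6156 = 7948
p·17900 + (1−p)·(-7250) = 7948
25150p − 7250 = 7948
p = (7948 + 7250) / 25150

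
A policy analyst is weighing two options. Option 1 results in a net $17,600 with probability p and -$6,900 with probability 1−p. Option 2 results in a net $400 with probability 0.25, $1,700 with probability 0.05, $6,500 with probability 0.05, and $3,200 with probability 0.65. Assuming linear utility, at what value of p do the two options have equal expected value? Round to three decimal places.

p = 0.387

EV(Option 2) = 0.25 × 400 + 0.05 × 1700 + 0.05 × 6500 + 0.65 × 3200 = 100 + 85 + 325 + 2080 = 2590
p·17600 + (1−p)·(-6900) = 2590
24500p − 6900 = 2590
p = (2590 + 6900) / 24500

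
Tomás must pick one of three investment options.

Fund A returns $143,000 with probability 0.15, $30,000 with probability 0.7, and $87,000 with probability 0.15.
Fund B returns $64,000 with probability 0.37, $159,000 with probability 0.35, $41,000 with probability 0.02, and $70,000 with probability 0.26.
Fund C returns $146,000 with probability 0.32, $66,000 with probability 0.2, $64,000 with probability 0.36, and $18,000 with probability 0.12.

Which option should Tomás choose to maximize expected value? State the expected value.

Fund B ($98,350)

Fund A = 0.15 × 143000 + 0.7 × 30000 + 0.15 × 87000 = 21450 + 21000 + 13050 = 55500
Fund B = 0.37 × 64000 + 0.35 × 159000 + 0.02 × 41000 + 0.26 × 70000 = 23680 + 55650 + 820 + 18200 = 98350
Fund C = 0.32 × 146000 + 0.2 × 66000 + 0.36 × 64000 + 0.12 × 18000 = 46720 + 13200 + 23040 + 2160 = 85120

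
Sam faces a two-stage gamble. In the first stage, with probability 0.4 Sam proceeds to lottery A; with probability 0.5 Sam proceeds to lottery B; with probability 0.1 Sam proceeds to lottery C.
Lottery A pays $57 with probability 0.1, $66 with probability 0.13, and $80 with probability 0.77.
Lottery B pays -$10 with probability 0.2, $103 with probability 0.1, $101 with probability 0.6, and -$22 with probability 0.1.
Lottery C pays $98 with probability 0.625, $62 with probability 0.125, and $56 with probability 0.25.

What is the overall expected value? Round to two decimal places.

EV(A) = 0.1 × 57 + 0.13 × 66 + 0.77 × 80 = 5.7 + 8.58 + 61.6 = 75.88
EV(B) = 0.2 × (-10) + 0.1 × 103 + 0.6 × 101 + 0.1 × (-22) = -2 + 10.3 + 60.6 − 2.2 = 66.7
EV(C) = 0.625 × 98 + 0.125 × 62 + 0.25 × 56 = 61.25 + 7.75 + 14 = 83
Overall = 0.4 × 75.88 + 0.5 × 66.7 + 0.1 × 83 = 30.352 + 33.35 + 8.3 = 72.002

$72.00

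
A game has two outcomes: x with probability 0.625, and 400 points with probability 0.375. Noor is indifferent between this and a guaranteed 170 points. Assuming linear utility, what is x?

x = 32 points

0.625·x + 0.375·400 = 170
0.625·x = 170 − 150 = 20
x = 20 / 0.625 = 32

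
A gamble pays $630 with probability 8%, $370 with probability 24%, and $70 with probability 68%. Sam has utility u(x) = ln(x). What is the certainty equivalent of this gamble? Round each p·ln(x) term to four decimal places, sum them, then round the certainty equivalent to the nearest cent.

$124.45

E[u] = 0.08·ln(630) + 0.24·ln(370) + 0.68·ln(70) = 0.5157 + 1.4192 + 2.8890 = 4.8239
CE = e^4.8239 ≈ 124.45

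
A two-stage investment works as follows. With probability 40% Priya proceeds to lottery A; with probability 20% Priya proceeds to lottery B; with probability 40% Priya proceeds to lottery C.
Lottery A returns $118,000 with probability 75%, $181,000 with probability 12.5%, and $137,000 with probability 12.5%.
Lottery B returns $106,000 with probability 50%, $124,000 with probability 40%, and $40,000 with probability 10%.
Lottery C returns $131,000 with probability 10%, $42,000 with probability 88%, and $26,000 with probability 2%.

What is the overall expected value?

EV(A) = 0.75 × 118000 + 0.125 × 181000 + 0.125 × 137000 = 88500 + 22625 + 17125 = 128250
EV(B) = 0.5 × 106000 + 0.4 × 124000 + 0.1 × 40000 = 53000 + 49600 + 4000 = 106600
EV(C) = 0.1 × 131000 + 0.88 × 42000 + 0.02 × 26000 = 13100 + 36960 + 520 = 50580
Overall = 0.4 × 128250 + 0.2 × 106600 + 0.4 × 50580 = 51300 + 21320 + 20232 = 92852

$92,852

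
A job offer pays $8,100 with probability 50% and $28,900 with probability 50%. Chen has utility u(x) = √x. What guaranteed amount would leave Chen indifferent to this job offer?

E[u] = 0.5·√8100 + 0.5·√28900 = 0.5·90 + 0.5·170 = 130
CE = (130)² = 16900

$16,900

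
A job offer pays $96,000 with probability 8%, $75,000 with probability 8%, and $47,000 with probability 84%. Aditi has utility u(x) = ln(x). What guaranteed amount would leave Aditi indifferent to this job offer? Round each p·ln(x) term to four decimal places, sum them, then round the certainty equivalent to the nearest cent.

E[u] = 0.08·ln(96000) + 0.08·ln(75000) + 0.84·ln(47000) = 0.9178 + 0.8980 + 9.0366 = 10.8524
CE = e^10.8524 ≈ 51657.98

$51,657.98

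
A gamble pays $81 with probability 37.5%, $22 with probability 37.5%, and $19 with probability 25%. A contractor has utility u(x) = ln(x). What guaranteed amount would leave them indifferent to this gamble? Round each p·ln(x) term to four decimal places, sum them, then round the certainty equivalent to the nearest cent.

$34.57

E[u] = 0.375·ln(81) + 0.375·ln(22) + 0.25·ln(19) = 1.6479 + 1.1591 + 0.7361 = 3.5431
CE = e^3.5431 ≈ 34.57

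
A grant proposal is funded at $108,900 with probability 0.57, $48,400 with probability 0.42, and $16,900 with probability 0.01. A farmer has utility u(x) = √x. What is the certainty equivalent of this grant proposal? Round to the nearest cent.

E[u] = 0.57·√108900 + 0.42·√48400 + 0.01·√16900 = 0.57·330 + 0.42·220 + 0.01·130 = 281.8
CE = (281.8)² = 79411.24

$79,411.24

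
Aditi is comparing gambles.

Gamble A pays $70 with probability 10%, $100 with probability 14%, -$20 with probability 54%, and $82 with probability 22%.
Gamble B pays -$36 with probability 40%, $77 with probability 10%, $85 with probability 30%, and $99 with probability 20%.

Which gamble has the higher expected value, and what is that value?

Gamble B ($38.60)

Gamble A = 0.1 × 70 + 0.14 × 100 + 0.54 × (-20) + 0.22 × 82 = 7 + 14 − 10.8 + 18.04 = 28.24
Gamble B = 0.4 × (-36) + 0.1 × 77 + 0.3 × 85 + 0.2 × 99 = -14.4 + 7.7 + 25.5 + 19.8 = 38.6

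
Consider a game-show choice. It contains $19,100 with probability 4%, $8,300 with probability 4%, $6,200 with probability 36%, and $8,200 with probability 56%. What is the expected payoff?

EV = 0.04 × 19100 + 0.04 × 8300 + 0.36 × 6200 + 0.56 × 8200 = 764 + 332 + 2232 + 4592 = 7920

$7,920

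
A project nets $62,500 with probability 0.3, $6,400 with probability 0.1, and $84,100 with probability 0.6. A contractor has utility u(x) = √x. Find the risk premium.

$3,801

E[u] = 0.3·√62500 + 0.1·√6400 + 0.6·√84100 = 0.3·250 + 0.1·80 + 0.6·290 = 257
CE = (257)² = 66049
Risk premium = EV − CE = 69850 − 66049 = 3801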